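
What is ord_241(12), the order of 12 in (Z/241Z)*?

120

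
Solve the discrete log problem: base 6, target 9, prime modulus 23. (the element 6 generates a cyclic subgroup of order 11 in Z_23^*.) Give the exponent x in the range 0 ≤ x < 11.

Successive powers of 6 modulo 23:
  6^0=1  6^1=6  6^2=13  6^3=9
So 6^3 ≡ 9 (mod 23), giving x = 3.

3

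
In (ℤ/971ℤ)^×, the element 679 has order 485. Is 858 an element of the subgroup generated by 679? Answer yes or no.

yes

858 ∈ ⟨679⟩ iff 858^485 ≡ 1 (mod 971), since |⟨679⟩| = 485.
858^485 mod 971 = 1.
Since 1 = 1, 858 lies in the subgroup.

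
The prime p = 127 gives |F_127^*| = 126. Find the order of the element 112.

126

The order of 112 must divide p − 1 = 126 = 2 · 3^2 · 7.
Divisors: 1, 2, 3, 6, 7, 9, 14, 18, 21, 42, 63, 126.
Check each in increasing order: 112^1 ≡ 112;  112^2 ≡ 98;  112^3 ≡ 54;  112^6 ≡ 122;  112^7 ≡ 75;  112^9 ≡ 111;  112^14 ≡ 37;  112^18 ≡ 2;  112^21 ≡ 108;  112^42 ≡ 107;  112^63 ≡ 126;  112^126 ≡ 1.
Smallest exponent giving 1 is 126.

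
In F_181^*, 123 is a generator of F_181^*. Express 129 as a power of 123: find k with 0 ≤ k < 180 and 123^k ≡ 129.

64

Baby-step giant-step with m = ceil(sqrt(180)) = 14.
Baby table (123^j mod 181 for j=0..13):
  0:1  1:123  2:106  3:6  4:14  5:93  6:36  7:84
  8:15  9:35  10:142  11:90  12:29  13:128
Giant step factor: 123^(-14) ≡ 60 (mod 181).
Scan 129·60^i mod 181 for i = 0, 1, …:
  i=0: 129   i=1: 138   i=2: 135   i=3: 136
  i=4: 15
Match at i=4, j=8: k = 4·14 + 8 = 64.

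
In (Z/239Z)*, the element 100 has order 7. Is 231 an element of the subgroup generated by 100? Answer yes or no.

no

231 ∈ ⟨100⟩ iff 231^7 ≡ 1 (mod 239), since |⟨100⟩| = 7.
231^7 mod 239 = 73.
Since 73 ≠ 1, 231 does not lie in the subgroup.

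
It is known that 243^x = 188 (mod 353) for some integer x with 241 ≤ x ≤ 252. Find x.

250

Compute 243^241 mod 353 = 26, then multiply by 243 repeatedly:
  243^241=26  243^242=317  243^243=77  243^244=2  243^245=133
  243^246=196  243^247=326  243^248=146  243^249=178  243^250=188
Found 188 at exponent 250.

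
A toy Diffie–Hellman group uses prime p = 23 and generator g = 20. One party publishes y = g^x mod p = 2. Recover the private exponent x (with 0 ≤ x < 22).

18

Successive powers of 20 modulo 23:
  20^0=1  20^1=20  20^2=9  20^3=19  20^4=12  20^5=10
  20^6=16  20^7=21  20^8=6  20^9=5  20^10=8  20^11=22
  20^12=3  20^13=14  20^14=4  20^15=11  20^16=13  20^17=7
  20^18=2
So 20^18 ≡ 2 (mod 23), giving x = 18.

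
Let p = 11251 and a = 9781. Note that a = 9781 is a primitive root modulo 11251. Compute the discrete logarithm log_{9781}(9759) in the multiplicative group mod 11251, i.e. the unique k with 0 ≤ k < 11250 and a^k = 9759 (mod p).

882

Baby-step giant-step with m = ceil(sqrt(11250)) = 107.
Baby table (9781^j mod 11251 for j=0..106):
  0:1  1:9781  2:708  3:5583  4:6220  5:3663  6:4619  7:5674
  8:7462  9:585  10:6377  11:9144  12:3265  13:4627  14:5165  15:1875
  16:245  17:11133  18:4695  19:6464  20:5015  21:8606  22:6555  23:6257
  24:5528  25:8313  26:9727  27:1331  28:1104  29:8515  30:5313  31:9335
  32:3770  33:4843  34:2673  35:8540  36:2316  37:4533  38:8333  39:2829
  40:4240  41:254  42:9154  43:11067  44:456  45:4740  46:7820  47:3122
  48:1068  49:5180  50:2327  51:10865  52:4870  53:7987  54:5154  55:6794
  56:3708  57:5975  58:3781  59:11175  60:10461  61:2447  62:3230  63:11073
  64:2887  65:8988  66:7565  67:6689  68:544  69:10392  70:2618  71:10633
  72:8380  73:1245  74:3763  75:3882  76:8968  77:3212  78:3780  79:1394
  80:9753  81:8115  82:8261  83:7410  84:9519  85:3314  86:103  87:6104
  88:5418  89:1248  90:10604  91:6006  92:3215  93:10621  94:3518  95:4000
  96:4273  97:7999  98:10016  99:4039  100:3198  101:1858  102:2733  103:10348
  104:11043  105:1983  106:10250
Giant step factor: 9781^(-107) ≡ 11237 (mod 11251).
Scan 9759·11237^i mod 11251 for i = 0, 1, …:
  i=0: 9759   i=1: 9637   i=2: 94   i=3: 9935
  i=4: 7173   i=5: 837   i=6: 10784   i=7: 6538
  i=8: 9727
Match at i=8, j=26: k = 8·107 + 26 = 882.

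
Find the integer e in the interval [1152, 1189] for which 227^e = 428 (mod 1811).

1161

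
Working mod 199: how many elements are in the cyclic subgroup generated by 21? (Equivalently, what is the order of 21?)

18

The order of 21 must divide p − 1 = 198 = 2 · 3^2 · 11.
Divisors: 1, 2, 3, 6, 9, 11, 18, 22, 33, 66, 99, 198.
Check each in increasing order: 21^1 ≡ 21;  21^2 ≡ 43;  21^3 ≡ 107;  21^6 ≡ 106;  21^9 ≡ 198;  21^11 ≡ 156;  21^18 ≡ 1.
Smallest exponent giving 1 is 18.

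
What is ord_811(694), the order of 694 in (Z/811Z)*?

The order of 694 must divide p − 1 = 810 = 2 · 3^4 · 5.
Divisors: 1, 2, 3, 5, 6, 9, 10, 15, 18, 27, 30, 45, 54, 81, 90, 135, 162, 270, 405, 810.
Check each in increasing order: 694^1 ≡ 694;  694^2 ≡ 713;  694^3 ≡ 112;  694^5 ≡ 378;  694^6 ≡ 379;  694^9 ≡ 276;  694^10 ≡ 148;  694^15 ≡ 796;  694^18 ≡ 753;  694^27 ≡ 212;  694^30 ≡ 225;  694^45 ≡ 680;  694^54 ≡ 339;  694^81 ≡ 500;  694^90 ≡ 130;  694^135 ≡ 1.
Smallest exponent giving 1 is 135.

135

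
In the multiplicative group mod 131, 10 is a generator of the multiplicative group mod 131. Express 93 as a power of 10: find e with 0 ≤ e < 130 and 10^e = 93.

63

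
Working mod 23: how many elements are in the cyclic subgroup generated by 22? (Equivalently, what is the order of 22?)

The order of 22 must divide p − 1 = 22 = 2 · 11.
Divisors: 1, 2, 11, 22.
Check each in increasing order: 22^1 ≡ 22;  22^2 ≡ 1.
Smallest exponent giving 1 is 2.

2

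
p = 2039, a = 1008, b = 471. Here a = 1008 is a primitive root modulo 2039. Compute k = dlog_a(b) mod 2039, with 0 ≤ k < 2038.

979

Baby-step giant-step with m = ceil(sqrt(2038)) = 46.
Baby table (1008^j mod 2039 for j=0..45):
  0:1  1:1008  2:642  3:773  4:286  5:789  6:102  7:866
  8:236  9:1364  10:626  11:957  12:209  13:655  14:1643  15:476
  16:643  17:1781  18:928  19:1562  20:388  21:1655  22:338  23:191
  24:862  25:282  26:835  27:1612  28:1852  29:1131  30:247  31:218
  32:1571  33:1304  34:1316  35:1178  36:726  37:1846  38:1200  39:473
  40:1697  41:1894  42:648  43:704  44:60  45:1349
Giant step factor: 1008^(-46) ≡ 775 (mod 2039).
Scan 471·775^i mod 2039 for i = 0, 1, …:
  i=0: 471   i=1: 44   i=2: 1476   i=3: 21
  i=4: 2002   i=5: 1910   i=6: 1975   i=7: 1375
  i=8: 1267   i=9: 1166     …   i=20: 14
  i=21: 655
Match at i=21, j=13: k = 21·46 + 13 = 979.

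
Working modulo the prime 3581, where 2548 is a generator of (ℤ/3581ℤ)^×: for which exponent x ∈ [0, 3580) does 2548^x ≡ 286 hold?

Baby-step giant-step with m = ceil(sqrt(3580)) = 60.
Baby table (2548^j mod 3581 for j=0..59):
  0:1  1:2548  2:3532  3:483  4:2401  5:1400  6:524  7:3020
  8:2972  9:2422  10:1193  11:3076  12:2420  13:3259  14:3174  15:1454
  16:2038  17:374  18:406  19:3160  20:1592  21:2724  22:774  23:2602
  24:1465  25:1418  26:3416  27:2138  28:923  29:2668  30:1326  31:1765
  32:3065  33:3040  34:217  35:1442  36:110  37:962  38:1772  39:2996
  40:2697  41:17  42:344  43:2748  44:1049  45:1426  46:2314  47:1746
  48:1206  49:390  50:1783  51:2376  52:2158  53:1749  54:1688  55:243
  56:3232  57:2417  58:2777  59:3321
Giant step factor: 2548^(-60) ≡ 2865 (mod 3581).
Scan 286·2865^i mod 3581 for i = 0, 1, …:
  i=0: 286   i=1: 2922   i=2: 2733   i=3: 1979
  i=4: 1112   i=5: 2371   i=6: 3339   i=7: 1384
  i=8: 993   i=9: 1631     …   i=39: 656
  i=40: 2996
Match at i=40, j=39: x = 40·60 + 39 = 2439.

2439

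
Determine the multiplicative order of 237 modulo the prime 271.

90

The order of 237 must divide p − 1 = 270 = 2 · 3^3 · 5.
Divisors: 1, 2, 3, 5, 6, 9, 10, 15, 18, 27, 30, 45, 54, 90, 135, 270.
Check each in increasing order: 237^1 ≡ 237;  237^2 ≡ 72;  237^3 ≡ 262;  237^5 ≡ 165;  237^6 ≡ 81;  237^9 ≡ 84;  237^10 ≡ 125;  237^15 ≡ 29;  237^18 ≡ 10;  237^27 ≡ 27;  237^30 ≡ 28;  237^45 ≡ 270;  237^54 ≡ 187;  237^90 ≡ 1.
Smallest exponent giving 1 is 90.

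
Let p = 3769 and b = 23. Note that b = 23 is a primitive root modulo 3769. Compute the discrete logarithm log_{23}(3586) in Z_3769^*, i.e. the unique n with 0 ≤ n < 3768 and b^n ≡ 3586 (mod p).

Baby-step giant-step with m = ceil(sqrt(3768)) = 62.
Baby table (23^j mod 3769 for j=0..61):
  0:1  1:23  2:529  3:860  4:935  5:2660  6:876  7:1303
  8:3586  9:3329  10:1187  11:918  12:2269  13:3190  14:1759  15:2767
  16:3337  17:1371  18:1381  19:1611  20:3132  21:425  22:2237  23:2454
  24:3676  25:1630  26:3569  27:2938  28:3501  29:1374  30:1450  31:3198
  32:1943  33:3230  34:2679  35:1313  36:47  37:1081  38:2249  39:2730
  40:2486  41:643  42:3482  43:937  44:2706  45:1934  46:3023  47:1687
  48:1111  49:2939  50:3524  51:1903  52:2310  53:364  54:834  55:337
  56:213  57:1130  58:3376  59:2268  60:3167  61:1230
Giant step factor: 23^(-62) ≡ 3099 (mod 3769).
Scan 3586·3099^i mod 3769 for i = 0, 1, …:
  i=0: 3586
Match at i=0, j=8: n = 0·62 + 8 = 8.

8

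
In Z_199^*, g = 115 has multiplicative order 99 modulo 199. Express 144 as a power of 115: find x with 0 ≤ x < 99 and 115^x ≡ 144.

21

Baby-step giant-step with m = ceil(sqrt(99)) = 10.
Baby table (115^j mod 199 for j=0..9):
  0:1  1:115  2:91  3:117  4:122  5:100  6:157  7:145
  8:158  9:61
Giant step factor: 115^(-10) ≡ 4 (mod 199).
Scan 144·4^i mod 199 for i = 0, 1, …:
  i=0: 144   i=1: 178   i=2: 115
Match at i=2, j=1: x = 2·10 + 1 = 21.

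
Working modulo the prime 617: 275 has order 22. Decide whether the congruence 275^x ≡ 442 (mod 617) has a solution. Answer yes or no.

yes

⟨275⟩ has order 22; its elements mod 617 are {1, 31, 113, 128, 175, 188, 199, 225, 266, 273, 275, 342, 344, 351, 392, 418, 429, 442, 489, 504, 586, 616}.
442 is in this set.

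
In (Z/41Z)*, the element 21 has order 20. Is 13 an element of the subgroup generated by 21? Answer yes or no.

13 ∈ ⟨21⟩ iff 13^20 ≡ 1 (mod 41), since |⟨21⟩| = 20.
13^20 mod 41 = 40.
Since 40 ≠ 1, 13 does not lie in the subgroup.

no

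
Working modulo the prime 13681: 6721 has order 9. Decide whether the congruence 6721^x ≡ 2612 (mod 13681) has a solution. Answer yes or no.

2612 ∈ ⟨6721⟩ iff 2612^9 ≡ 1 (mod 13681), since |⟨6721⟩| = 9.
2612^9 mod 13681 = 976.
Since 976 ≠ 1, 2612 does not lie in the subgroup.

no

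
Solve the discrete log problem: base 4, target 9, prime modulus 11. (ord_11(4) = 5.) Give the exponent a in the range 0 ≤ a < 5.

3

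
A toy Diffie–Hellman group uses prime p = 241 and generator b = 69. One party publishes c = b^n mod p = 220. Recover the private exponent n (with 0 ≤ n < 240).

177

Baby-step giant-step with m = ceil(sqrt(240)) = 16.
Baby table (69^j mod 241 for j=0..15):
  0:1  1:69  2:182  3:26  4:107  5:153  6:194  7:131
  8:122  9:224  10:32  11:39  12:40  13:109  14:50  15:76
Giant step factor: 69^(-16) ≡ 54 (mod 241).
Scan 220·54^i mod 241 for i = 0, 1, …:
  i=0: 220   i=1: 71   i=2: 219   i=3: 17
  i=4: 195   i=5: 167   i=6: 101   i=7: 152
  i=8: 14   i=9: 33   i=10: 95   i=11: 69
Match at i=11, j=1: n = 11·16 + 1 = 177.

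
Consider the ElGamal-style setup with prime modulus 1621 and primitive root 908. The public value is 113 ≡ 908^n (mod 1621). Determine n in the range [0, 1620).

Baby-step giant-step with m = ceil(sqrt(1620)) = 41.
Baby table (908^j mod 1621 for j=0..40):
  0:1  1:908  2:996  3:1471  4:1585  5:1353  6:1427  7:537
  8:1296  9:1543  10:500  11:120  12:353  13:1187  14:1452  15:543
  16:260  17:1035  18:1221  19:1525  20:366  21:23  22:1432  23:214
  24:1413  25:793  26:320  27:401  28:1004  29:630  30:1448  31:153
  32:1139  33:14  34:1365  35:976  36:1142  37:1117  38:1111  39:526
  40:1034
Giant step factor: 908^(-41) ≡ 492 (mod 1621).
Scan 113·492^i mod 1621 for i = 0, 1, …:
  i=0: 113   i=1: 482   i=2: 478   i=3: 131
  i=4: 1233   i=5: 382   i=6: 1529   i=7: 124
  i=8: 1031   i=9: 1500     …   i=20: 820
  i=21: 1432
Match at i=21, j=22: n = 21·41 + 22 = 883.

883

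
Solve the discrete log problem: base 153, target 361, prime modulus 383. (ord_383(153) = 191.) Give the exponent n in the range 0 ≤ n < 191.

122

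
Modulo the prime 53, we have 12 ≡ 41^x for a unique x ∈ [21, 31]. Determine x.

27

Compute 41^21 mod 53 = 35, then multiply by 41 repeatedly:
  41^21=35  41^22=4  41^23=5  41^24=46  41^25=31
  41^26=52  41^27=12
Found 12 at exponent 27.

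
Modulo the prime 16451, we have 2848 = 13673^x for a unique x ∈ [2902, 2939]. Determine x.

Compute 13673^2902 mod 16451 = 12434, then multiply by 13673 repeatedly:
  13673^2902=12434  13673^2903=5448  13673^2904=376  13673^2905=8336  13673^2906=5600
  13673^2907=5846  13673^2908=13400  13673^2909=3413  13673^2910=10913  13673^2911=2879
  13673^2912=13775  13673^2913=14527  13673^2914=14748  13673^2915=9497  13673^2916=4738
  13673^2917=15087  13673^2918=5462  13673^2919=10837  13673^2920=144  13673^2921=11243
  13673^2922=7395  13673^2923=3989  13673^2924=6532  13673^2925=16008  13673^2926=13280
  13673^2927=7753  13673^2928=12976  13673^2929=13264  13673^2930=2848
Found 2848 at exponent 2930.

2930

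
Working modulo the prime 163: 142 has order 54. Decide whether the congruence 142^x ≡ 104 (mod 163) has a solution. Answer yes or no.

yes

104 ∈ ⟨142⟩ iff 104^54 ≡ 1 (mod 163), since |⟨142⟩| = 54.
104^54 mod 163 = 1.
Since 1 = 1, 104 lies in the subgroup.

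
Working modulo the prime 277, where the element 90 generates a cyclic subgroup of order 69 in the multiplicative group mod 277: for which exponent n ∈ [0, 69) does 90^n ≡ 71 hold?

59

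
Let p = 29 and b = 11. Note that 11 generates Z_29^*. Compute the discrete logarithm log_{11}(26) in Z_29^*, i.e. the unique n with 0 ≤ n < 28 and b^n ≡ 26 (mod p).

3

Successive powers of 11 modulo 29:
  11^0=1  11^1=11  11^2=5  11^3=26
So 11^3 ≡ 26 (mod 29), giving n = 3.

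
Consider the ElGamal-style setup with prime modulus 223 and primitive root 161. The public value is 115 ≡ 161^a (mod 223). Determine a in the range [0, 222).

Baby-step giant-step with m = ceil(sqrt(222)) = 15.
Baby table (161^j mod 223 for j=0..14):
  0:1  1:161  2:53  3:59  4:133  5:5  6:136  7:42
  8:72  9:219  10:25  11:11  12:210  13:137  14:203
Giant step factor: 161^(-15) ≡ 157 (mod 223).
Scan 115·157^i mod 223 for i = 0, 1, …:
  i=0: 115   i=1: 215   i=2: 82   i=3: 163
  i=4: 169   i=5: 219
Match at i=5, j=9: a = 5·15 + 9 = 84.

84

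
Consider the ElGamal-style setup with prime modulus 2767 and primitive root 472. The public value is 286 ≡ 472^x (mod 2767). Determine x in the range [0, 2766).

Baby-step giant-step with m = ceil(sqrt(2766)) = 53.
Baby table (472^j mod 2767 for j=0..52):
  0:1  1:472  2:1424  3:2514  4:2332  5:2205  6:368  7:2142
  8:1069  9:974  10:406  11:709  12:2608  13:2428  14:478  15:1489
  16:2757  17:814  18:2362  19:2530  20:1583  21:86  22:1854  23:716
  24:378  25:1328  26:1474  27:1211  28:1590  29:623  30:754  31:1712
  32:100  33:161  34:1283  35:2370  36:772  37:1907  38:829  39:1141
  40:1754  41:555  42:1862  43:1725  44:702  45:2071  46:761  47:2249
  48:1767  49:1157  50:1005  51:1203  52:581
Giant step factor: 472^(-53) ≡ 546 (mod 2767).
Scan 286·546^i mod 2767 for i = 0, 1, …:
  i=0: 286   i=1: 1204   i=2: 1605   i=3: 1958
  i=4: 1006   i=5: 1410   i=6: 634   i=7: 289
  i=8: 75   i=9: 2212     …   i=34: 645
  i=35: 761
Match at i=35, j=46: x = 35·53 + 46 = 1901.

1901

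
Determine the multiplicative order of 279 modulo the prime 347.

173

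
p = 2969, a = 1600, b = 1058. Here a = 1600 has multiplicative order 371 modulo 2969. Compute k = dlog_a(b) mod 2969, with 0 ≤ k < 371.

Baby-step giant-step with m = ceil(sqrt(371)) = 20.
Baby table (1600^j mod 2969 for j=0..19):
  0:1  1:1600  2:722  3:259  4:1709  5:2920  6:1763  7:250
  8:2154  9:2360  10:2401  11:2683  12:2595  13:1338  14:151  15:1111
  16:2138  17:512  18:2725  19:1508
Giant step factor: 1600^(-20) ≡ 2564 (mod 2969).
Scan 1058·2564^i mod 2969 for i = 0, 1, …:
  i=0: 1058   i=1: 2015   i=2: 400   i=3: 1295
  i=4: 1038   i=5: 1208   i=6: 645   i=7: 47
  i=8: 1748   i=9: 1651     …   i=17: 146
  i=18: 250
Match at i=18, j=7: k = 18·20 + 7 = 367.

367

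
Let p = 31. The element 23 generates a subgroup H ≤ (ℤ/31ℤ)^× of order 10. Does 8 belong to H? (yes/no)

yes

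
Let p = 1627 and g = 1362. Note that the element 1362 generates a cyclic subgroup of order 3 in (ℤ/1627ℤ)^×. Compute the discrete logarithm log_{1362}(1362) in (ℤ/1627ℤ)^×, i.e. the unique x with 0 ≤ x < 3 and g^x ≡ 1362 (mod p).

Successive powers of 1362 modulo 1627:
  1362^0=1  1362^1=1362
So 1362^1 ≡ 1362 (mod 1627), giving x = 1.

1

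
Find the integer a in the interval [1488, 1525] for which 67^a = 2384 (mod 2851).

Compute 67^1488 mod 2851 = 474, then multiply by 67 repeatedly:
  67^1488=474  67^1489=397  67^1490=940  67^1491=258  67^1492=180
  67^1493=656  67^1494=1187  67^1495=2552  67^1496=2775  67^1497=610
  67^1498=956  67^1499=1330  67^1500=729  67^1501=376  67^1502=2384
Found 2384 at exponent 1502.

1502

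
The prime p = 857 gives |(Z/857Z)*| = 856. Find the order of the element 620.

The order of 620 must divide p − 1 = 856 = 2^3 · 107.
Divisors: 1, 2, 4, 8, 107, 214, 428, 856.
Check each in increasing order: 620^1 ≡ 620;  620^2 ≡ 464;  620^4 ≡ 189;  620^8 ≡ 584;  620^107 ≡ 506;  620^214 ≡ 650;  620^428 ≡ 856;  620^856 ≡ 1.
Smallest exponent giving 1 is 856.

856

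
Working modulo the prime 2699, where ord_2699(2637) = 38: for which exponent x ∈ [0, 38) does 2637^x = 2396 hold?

Successive powers of 2637 modulo 2699:
  2637^0=1  2637^1=2637  2637^2=1145  2637^3=1883  2637^4=2010  2637^5=2233
  2637^6=1902  2637^7=832  2637^8=2396
So 2637^8 ≡ 2396 (mod 2699), giving x = 8.

8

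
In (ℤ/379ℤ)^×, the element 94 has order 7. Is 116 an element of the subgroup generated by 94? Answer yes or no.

no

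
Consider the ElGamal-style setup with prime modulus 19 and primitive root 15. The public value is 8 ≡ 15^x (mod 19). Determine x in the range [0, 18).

15

Successive powers of 15 modulo 19:
  15^0=1  15^1=15  15^2=16  15^3=12  15^4=9  15^5=2
  15^6=11  15^7=13  15^8=5  15^9=18  15^10=4  15^11=3
  15^12=7  15^13=10  15^14=17  15^15=8
So 15^15 ≡ 8 (mod 19), giving x = 15.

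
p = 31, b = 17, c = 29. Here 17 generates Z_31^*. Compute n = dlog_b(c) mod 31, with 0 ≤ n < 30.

Successive powers of 17 modulo 31:
  17^0=1  17^1=17  17^2=10  17^3=15  17^4=7  17^5=26
  17^6=8  17^7=12  17^8=18  17^9=27  17^10=25  17^11=22
  17^12=2  17^13=3  17^14=20  17^15=30  17^16=14  17^17=21
  17^18=16  17^19=24  17^20=5  17^21=23  17^22=19  17^23=13
  17^24=4  17^25=6  17^26=9  17^27=29
So 17^27 ≡ 29 (mod 31), giving n = 27.

27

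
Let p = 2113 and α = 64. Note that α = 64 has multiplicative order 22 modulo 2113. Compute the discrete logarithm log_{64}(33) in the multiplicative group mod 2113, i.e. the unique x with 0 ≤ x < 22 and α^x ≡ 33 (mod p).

10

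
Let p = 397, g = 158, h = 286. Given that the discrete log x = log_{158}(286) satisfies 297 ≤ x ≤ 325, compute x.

Compute 158^297 mod 397 = 334, then multiply by 158 repeatedly:
  158^297=334  158^298=368  158^299=182  158^300=172  158^301=180
  158^302=253  158^303=274  158^304=19  158^305=223  158^306=298
  158^307=238  158^308=286
Found 286 at exponent 308.

308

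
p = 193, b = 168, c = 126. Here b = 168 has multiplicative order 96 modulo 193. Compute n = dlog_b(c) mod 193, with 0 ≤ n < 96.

9

Successive powers of 168 modulo 193:
  168^0=1  168^1=168  168^2=46  168^3=8  168^4=186  168^5=175
  168^6=64  168^7=137  168^8=49  168^9=126
So 168^9 ≡ 126 (mod 193), giving n = 9.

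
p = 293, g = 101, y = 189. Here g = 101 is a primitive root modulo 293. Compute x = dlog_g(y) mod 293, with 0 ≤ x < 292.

212

Baby-step giant-step with m = ceil(sqrt(292)) = 18.
Baby table (101^j mod 293 for j=0..17):
  0:1  1:101  2:239  3:113  4:279  5:51  6:170  7:176
  8:196  9:165  10:257  11:173  12:186  13:34  14:211  15:215
  16:33  17:110
Giant step factor: 101^(-18) ≡ 61 (mod 293).
Scan 189·61^i mod 293 for i = 0, 1, …:
  i=0: 189   i=1: 102   i=2: 69   i=3: 107
  i=4: 81   i=5: 253   i=6: 197   i=7: 4
  i=8: 244   i=9: 234   i=10: 210   i=11: 211
Match at i=11, j=14: x = 11·18 + 14 = 212.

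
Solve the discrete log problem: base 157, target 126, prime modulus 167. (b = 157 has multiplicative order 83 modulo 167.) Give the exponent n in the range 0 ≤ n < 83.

Baby-step giant-step with m = ceil(sqrt(83)) = 10.
Baby table (157^j mod 167 for j=0..9):
  0:1  1:157  2:100  3:2  4:147  5:33  6:4  7:127
  8:66  9:8
Giant step factor: 157^(-10) ≡ 48 (mod 167).
Scan 126·48^i mod 167 for i = 0, 1, …:
  i=0: 126   i=1: 36   i=2: 58   i=3: 112
  i=4: 32   i=5: 33
Match at i=5, j=5: n = 5·10 + 5 = 55.

55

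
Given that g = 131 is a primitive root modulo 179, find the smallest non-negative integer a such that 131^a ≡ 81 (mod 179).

Baby-step giant-step with m = ceil(sqrt(178)) = 14.
Baby table (131^j mod 179 for j=0..13):
  0:1  1:131  2:156  3:30  4:171  5:26  6:5  7:118
  8:64  9:150  10:139  11:130  12:25  13:53
Giant step factor: 131^(-14) ≡ 146 (mod 179).
Scan 81·146^i mod 179 for i = 0, 1, …:
  i=0: 81   i=1: 12   i=2: 141   i=3: 1
Match at i=3, j=0: a = 3·14 + 0 = 42.

42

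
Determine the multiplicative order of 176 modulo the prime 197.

196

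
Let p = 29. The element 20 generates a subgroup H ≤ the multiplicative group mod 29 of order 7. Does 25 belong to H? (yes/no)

⟨20⟩ has order 7; its elements mod 29 are {1, 7, 16, 20, 23, 24, 25}.
25 is in this set.

yes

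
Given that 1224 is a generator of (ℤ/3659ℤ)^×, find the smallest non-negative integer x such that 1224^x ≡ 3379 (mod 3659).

3160

Baby-step giant-step with m = ceil(sqrt(3658)) = 61.
Baby table (1224^j mod 3659 for j=0..60):
  0:1  1:1224  2:1645  3:1030  4:2024  5:233  6:3449  7:2749
  8:2155  9:3240  10:3063  11:2296  12:192  13:832  14:1166  15:174
  16:754  17:828  18:3588  19:912  20:293  21:50  22:2656  23:1752
  24:274  25:2407  26:673  27:477  28:2067  29:1639  30:1004  31:3131
  32:1371  33:2282  34:1351  35:3415  36:1382  37:1110  38:1151  39:109
  40:1692  41:14  42:2500  43:1076  44:3443  45:2723  46:3262  47:719
  48:1896  49:898  50:1452  51:2633  52:2872  53:2688  54:671  55:1688
  56:2436  57:3238  58:615  59:2665  60:1791
Giant step factor: 1224^(-61) ≡ 859 (mod 3659).
Scan 3379·859^i mod 3659 for i = 0, 1, …:
  i=0: 3379   i=1: 974   i=2: 2414   i=3: 2632
  i=4: 3285   i=5: 726   i=6: 1604   i=7: 2052
  i=8: 2689   i=9: 1022     …   i=50: 2642
  i=51: 898
Match at i=51, j=49: x = 51·61 + 49 = 3160.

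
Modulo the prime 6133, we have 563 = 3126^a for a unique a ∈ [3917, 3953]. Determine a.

3938

Compute 3126^3917 mod 6133 = 141, then multiply by 3126 repeatedly:
  3126^3917=141  3126^3918=5323  3126^3919=869  3126^3920=5708  3126^3921=2311
  3126^3922=5645  3126^3923=1629  3126^3924=1864  3126^3925=514  3126^3926=6051
  3126^3927=1254  3126^3928=1017  3126^3929=2248  3126^3930=4963  3126^3931=3981
  3126^3932=749  3126^3933=4701  3126^3934=658  3126^3935=2353  3126^3936=2011
  3126^3937=61  3126^3938=563
Found 563 at exponent 3938.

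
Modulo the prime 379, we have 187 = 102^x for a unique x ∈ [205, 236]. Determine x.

206

Compute 102^205 mod 379 = 65, then multiply by 102 repeatedly:
  102^205=65  102^206=187
Found 187 at exponent 206.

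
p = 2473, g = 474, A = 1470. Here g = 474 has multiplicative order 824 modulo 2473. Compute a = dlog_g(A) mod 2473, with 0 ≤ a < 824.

147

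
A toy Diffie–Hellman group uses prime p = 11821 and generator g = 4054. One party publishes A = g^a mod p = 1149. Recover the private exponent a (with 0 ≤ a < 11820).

5858

Baby-step giant-step with m = ceil(sqrt(11820)) = 109.
Baby table (4054^j mod 11821 for j=0..108):
  0:1  1:4054  2:3726  3:9787  4:5222  5:10398  6:11627  7:5531
  8:10058  9:4503  10:3538  11:4179  12:2173  13:2697  14:11034  15:1172
  16:11067  17:4923  18:3994  19:8727  20:10826  21:9052  22:4424  23:2439
  24:5350  25:9186  26:3894  27:5241  28:4677  29:11495  30:2348  31:2887
  32:1108  33:11673  34:2879  35:4139  36:5507  37:7330  38:9647  39:5070
  40:8882  41:862  42:7353  43:8321  44:8021  45:9384  46:2758  47:10087
  48:3859  49:5203  50:4298  51:11759  52:8714  53:5408  54:7898  55:7224
  56:5479  57:207  58:11708  59:2917  60:4518  61:5243  62:964  63:7126
  64:10101  65:1510  66:10083  67:11285  68:2120  69:613  70:2692  71:2585
  72:6184  73:9416  74:2455  75:11109  76:9697  77:6813  78:6046  79:5551
  80:8391  81:8097  82:10142  83:2230  84:9176  85:10638  86:3444  87:1375
  88:6559  89:4757  90:4827  91:4903  92:5661  93:5133  94:4222  95:11001
  96:9242  97:6319  98:1119  99:8983  100:8402  101:5407  102:3844  103:3498
  104:7513  105:6806  106:1310  107:3111  108:10808
Giant step factor: 4054^(-109) ≡ 1365 (mod 11821).
Scan 1149·1365^i mod 11821 for i = 0, 1, …:
  i=0: 1149   i=1: 8013   i=2: 3320   i=3: 4357
  i=4: 1342   i=5: 11396   i=6: 10925   i=7: 6344
  i=8: 6588   i=9: 8660     …   i=52: 10424
  i=53: 8097
Match at i=53, j=81: a = 53·109 + 81 = 5858.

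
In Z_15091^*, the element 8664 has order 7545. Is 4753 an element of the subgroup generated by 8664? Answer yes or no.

4753 ∈ ⟨8664⟩ iff 4753^7545 ≡ 1 (mod 15091), since |⟨8664⟩| = 7545.
4753^7545 mod 15091 = 15090.
Since 15090 ≠ 1, 4753 does not lie in the subgroup.

no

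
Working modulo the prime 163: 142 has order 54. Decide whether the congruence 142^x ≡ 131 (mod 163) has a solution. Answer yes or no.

no

131 ∈ ⟨142⟩ iff 131^54 ≡ 1 (mod 163), since |⟨142⟩| = 54.
131^54 mod 163 = 58.
Since 58 ≠ 1, 131 does not lie in the subgroup.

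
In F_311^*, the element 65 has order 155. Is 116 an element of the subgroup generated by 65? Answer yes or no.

no

116 ∈ ⟨65⟩ iff 116^155 ≡ 1 (mod 311), since |⟨65⟩| = 155.
116^155 mod 311 = 310.
Since 310 ≠ 1, 116 does not lie in the subgroup.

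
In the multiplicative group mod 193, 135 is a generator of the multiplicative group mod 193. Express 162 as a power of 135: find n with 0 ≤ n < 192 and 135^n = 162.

154

Baby-step giant-step with m = ceil(sqrt(192)) = 14.
Baby table (135^j mod 193 for j=0..13):
  0:1  1:135  2:83  3:11  4:134  5:141  6:121  7:123
  8:7  9:173  10:2  11:77  12:166  13:22
Giant step factor: 135^(-14) ≡ 175 (mod 193).
Scan 162·175^i mod 193 for i = 0, 1, …:
  i=0: 162   i=1: 172   i=2: 185   i=3: 144
  i=4: 110   i=5: 143   i=6: 128   i=7: 12
  i=8: 170   i=9: 28   i=10: 75   i=11: 1
Match at i=11, j=0: n = 11·14 + 0 = 154.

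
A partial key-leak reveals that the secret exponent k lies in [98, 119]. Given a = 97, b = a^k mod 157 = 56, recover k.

102

Compute 97^98 mod 157 = 138, then multiply by 97 repeatedly:
  97^98=138  97^99=41  97^100=52  97^101=20  97^102=56
Found 56 at exponent 102.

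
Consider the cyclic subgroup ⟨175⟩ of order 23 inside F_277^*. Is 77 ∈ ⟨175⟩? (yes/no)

no

⟨175⟩ has order 23; its elements mod 277 are {1, 16, 19, 27, 30, 52, 69, 84, 131, 155, 157, 164, 169, 175, 201, 203, 211, 213, 218, 236, 256, 264, 273}.
77 is not in this set.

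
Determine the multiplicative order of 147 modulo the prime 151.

The order of 147 must divide p − 1 = 150 = 2 · 3 · 5^2.
Divisors: 1, 2, 3, 5, 6, 10, 15, 25, 30, 50, 75, 150.
Check each in increasing order: 147^1 ≡ 147;  147^2 ≡ 16;  147^3 ≡ 87;  147^5 ≡ 33;  147^6 ≡ 19;  147^10 ≡ 32;  147^15 ≡ 150;  147^25 ≡ 119;  147^30 ≡ 1.
Smallest exponent giving 1 is 30.

30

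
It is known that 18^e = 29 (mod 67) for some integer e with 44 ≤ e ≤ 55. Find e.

44

Compute 18^44 mod 67 = 29, then multiply by 18 repeatedly:
  18^44=29
Found 29 at exponent 44.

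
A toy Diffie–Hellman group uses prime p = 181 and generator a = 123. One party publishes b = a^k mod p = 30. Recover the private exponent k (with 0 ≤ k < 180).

Baby-step giant-step with m = ceil(sqrt(180)) = 14.
Baby table (123^j mod 181 for j=0..13):
  0:1  1:123  2:106  3:6  4:14  5:93  6:36  7:84
  8:15  9:35  10:142  11:90  12:29  13:128
Giant step factor: 123^(-14) ≡ 60 (mod 181).
Scan 30·60^i mod 181 for i = 0, 1, …:
  i=0: 30   i=1: 171   i=2: 124   i=3: 19
  i=4: 54   i=5: 163   i=6: 6
Match at i=6, j=3: k = 6·14 + 3 = 87.

87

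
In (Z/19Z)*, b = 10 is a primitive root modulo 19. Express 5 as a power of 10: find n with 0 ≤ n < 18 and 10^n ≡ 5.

2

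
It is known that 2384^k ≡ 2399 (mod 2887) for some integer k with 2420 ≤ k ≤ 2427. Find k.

2421

Compute 2384^2420 mod 2887 = 397, then multiply by 2384 repeatedly:
  2384^2420=397  2384^2421=2399
Found 2399 at exponent 2421.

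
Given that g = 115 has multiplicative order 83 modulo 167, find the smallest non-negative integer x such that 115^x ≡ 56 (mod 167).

Successive powers of 115 modulo 167:
  115^0=1  115^1=115  115^2=32  115^3=6  115^4=22  115^5=25
  115^6=36  115^7=132  115^8=150  115^9=49  115^10=124  115^11=65
  115^12=127  115^13=76  115^14=56
So 115^14 ≡ 56 (mod 167), giving x = 14.

14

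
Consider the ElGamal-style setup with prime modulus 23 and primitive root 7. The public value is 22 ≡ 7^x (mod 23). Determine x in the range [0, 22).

Successive powers of 7 modulo 23:
  7^0=1  7^1=7  7^2=3  7^3=21  7^4=9  7^5=17
  7^6=4  7^7=5  7^8=12  7^9=15  7^10=13  7^11=22
So 7^11 ≡ 22 (mod 23), giving x = 11.

11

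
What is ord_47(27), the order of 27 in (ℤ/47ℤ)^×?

23

The order of 27 must divide p − 1 = 46 = 2 · 23.
Divisors: 1, 2, 23, 46.
Check each in increasing order: 27^1 ≡ 27;  27^2 ≡ 24;  27^23 ≡ 1.
Smallest exponent giving 1 is 23.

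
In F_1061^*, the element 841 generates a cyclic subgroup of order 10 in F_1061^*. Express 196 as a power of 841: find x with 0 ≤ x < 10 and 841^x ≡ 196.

Successive powers of 841 modulo 1061:
  841^0=1  841^1=841  841^2=655  841^3=196
So 841^3 ≡ 196 (mod 1061), giving x = 3.

3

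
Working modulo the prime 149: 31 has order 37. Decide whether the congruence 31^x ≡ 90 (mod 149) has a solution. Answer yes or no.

no

90 ∈ ⟨31⟩ iff 90^37 ≡ 1 (mod 149), since |⟨31⟩| = 37.
90^37 mod 149 = 44.
Since 44 ≠ 1, 90 does not lie in the subgroup.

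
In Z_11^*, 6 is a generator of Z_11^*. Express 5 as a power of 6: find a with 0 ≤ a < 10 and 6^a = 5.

6

Successive powers of 6 modulo 11:
  6^0=1  6^1=6  6^2=3  6^3=7  6^4=9  6^5=10
  6^6=5
So 6^6 ≡ 5 (mod 11), giving a = 6.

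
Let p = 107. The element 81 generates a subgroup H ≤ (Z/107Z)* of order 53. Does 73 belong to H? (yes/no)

73 ∈ ⟨81⟩ iff 73^53 ≡ 1 (mod 107), since |⟨81⟩| = 53.
73^53 mod 107 = 106.
Since 106 ≠ 1, 73 does not lie in the subgroup.

no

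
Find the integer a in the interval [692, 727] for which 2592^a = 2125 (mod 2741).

704

Compute 2592^692 mod 2741 = 437, then multiply by 2592 repeatedly:
  2592^692=437  2592^693=671  2592^694=1438  2592^695=2277  2592^696=611
  2592^697=2155  2592^698=2343  2592^699=1741  2592^700=986  2592^701=1100
  2592^702=560  2592^703=1531  2592^704=2125
Found 2125 at exponent 704.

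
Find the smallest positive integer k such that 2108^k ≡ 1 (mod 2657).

The order of 2108 must divide p − 1 = 2656 = 2^5 · 83.
Divisors: 1, 2, 4, 8, 16, 32, 83, 166, 332, 664, 1328, 2656.
Check each in increasing order: 2108^1 ≡ 2108;  2108^2 ≡ 1160;  2108^4 ≡ 1158;  2108^8 ≡ 1836;  2108^16 ≡ 1820;  2108^32 ≡ 1778;  2108^83 ≡ 977;  2108^166 ≡ 666;  2108^332 ≡ 2494;  2108^664 ≡ 2656;  2108^1328 ≡ 1.
Smallest exponent giving 1 is 1328.

1328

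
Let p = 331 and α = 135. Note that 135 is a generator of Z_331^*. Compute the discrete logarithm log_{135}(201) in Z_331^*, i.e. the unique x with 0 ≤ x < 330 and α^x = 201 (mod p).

203

Baby-step giant-step with m = ceil(sqrt(330)) = 19.
Baby table (135^j mod 331 for j=0..18):
  0:1  1:135  2:20  3:52  4:69  5:47  6:56  7:278
  8:127  9:264  10:223  11:315  12:157  13:11  14:161  15:220
  16:241  17:97  18:186
Giant step factor: 135^(-19) ≡ 295 (mod 331).
Scan 201·295^i mod 331 for i = 0, 1, …:
  i=0: 201   i=1: 46   i=2: 330   i=3: 36
  i=4: 28   i=5: 316   i=6: 209   i=7: 89
  i=8: 106   i=9: 156   i=10: 11
Match at i=10, j=13: x = 10·19 + 13 = 203.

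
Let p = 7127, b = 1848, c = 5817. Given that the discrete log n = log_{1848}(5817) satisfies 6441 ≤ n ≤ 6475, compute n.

Compute 1848^6441 mod 7127 = 1701, then multiply by 1848 repeatedly:
  1848^6441=1701  1848^6442=441  1848^6443=2490  1848^6444=4605  1848^6445=402
  1848^6446=1688  1848^6447=4925  1848^6448=221  1848^6449=2169  1848^6450=2938
  1848^6451=5777  1848^6452=6777  1848^6453=1757  1848^6454=4151  1848^6455=2396
  1848^6456=1941  1848^6457=2087  1848^6458=1069  1848^6459=1333  1848^6460=4569
  1848^6461=5144  1848^6462=5821  1848^6463=2565  1848^6464=665  1848^6465=3076
  1848^6466=4229  1848^6467=4000  1848^6468=1301  1848^6469=2449  1848^6470=107
  1848^6471=5307  1848^6472=584  1848^6473=3055  1848^6474=1056  1848^6475=5817
Found 5817 at exponent 6475.

6475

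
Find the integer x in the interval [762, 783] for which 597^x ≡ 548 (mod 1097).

Compute 597^762 mod 1097 = 997, then multiply by 597 repeatedly:
  597^762=997  597^763=635  597^764=630  597^765=936  597^766=419
  597^767=27  597^768=761  597^769=159  597^770=581  597^771=205
  597^772=618  597^773=354  597^774=714  597^775=622  597^776=548
Found 548 at exponent 776.

776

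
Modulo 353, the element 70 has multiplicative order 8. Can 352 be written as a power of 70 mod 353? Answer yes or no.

yes

352 ∈ ⟨70⟩ iff 352^8 ≡ 1 (mod 353), since |⟨70⟩| = 8.
352^8 mod 353 = 1.
Since 1 = 1, 352 lies in the subgroup.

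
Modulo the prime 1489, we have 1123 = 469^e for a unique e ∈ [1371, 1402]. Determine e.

1372

Compute 469^1371 mod 1489 = 885, then multiply by 469 repeatedly:
  469^1371=885  469^1372=1123
Found 1123 at exponent 1372.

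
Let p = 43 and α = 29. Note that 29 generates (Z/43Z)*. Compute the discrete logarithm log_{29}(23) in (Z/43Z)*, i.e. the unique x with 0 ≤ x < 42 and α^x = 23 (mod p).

26

Successive powers of 29 modulo 43:
  29^0=1  29^1=29  29^2=24  29^3=8  29^4=17  29^5=20
  29^6=21  29^7=7  29^8=31  29^9=39  29^10=13  29^11=33
  29^12=11  29^13=18  29^14=6  29^15=2  29^16=15  29^17=5
  29^18=16  29^19=34  29^20=40  29^21=42  29^22=14  29^23=19
  29^24=35  29^25=26  29^26=23
So 29^26 ≡ 23 (mod 43), giving x = 26.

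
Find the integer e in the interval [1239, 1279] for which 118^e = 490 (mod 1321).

1258

Compute 118^1239 mod 1321 = 816, then multiply by 118 repeatedly:
  118^1239=816  118^1240=1176  118^1241=63  118^1242=829  118^1243=68
  118^1244=98  118^1245=996  118^1246=1280  118^1247=446  118^1248=1109
  118^1249=83  118^1250=547  118^1251=1138  118^1252=863  118^1253=117
  118^1254=596  118^1255=315  118^1256=182  118^1257=340  118^1258=490
Found 490 at exponent 1258.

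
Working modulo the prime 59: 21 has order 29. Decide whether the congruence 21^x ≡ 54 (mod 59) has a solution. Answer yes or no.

54 ∈ ⟨21⟩ iff 54^29 ≡ 1 (mod 59), since |⟨21⟩| = 29.
54^29 mod 59 = 58.
Since 58 ≠ 1, 54 does not lie in the subgroup.

no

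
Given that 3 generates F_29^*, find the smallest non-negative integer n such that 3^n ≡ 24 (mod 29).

Successive powers of 3 modulo 29:
  3^0=1  3^1=3  3^2=9  3^3=27  3^4=23  3^5=11
  3^6=4  3^7=12  3^8=7  3^9=21  3^10=5  3^11=15
  3^12=16  3^13=19  3^14=28  3^15=26  3^16=20  3^17=2
  3^18=6  3^19=18  3^20=25  3^21=17  3^22=22  3^23=8
  3^24=24
So 3^24 ≡ 24 (mod 29), giving n = 24.

24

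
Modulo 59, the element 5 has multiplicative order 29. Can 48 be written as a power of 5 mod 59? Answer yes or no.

48 ∈ ⟨5⟩ iff 48^29 ≡ 1 (mod 59), since |⟨5⟩| = 29.
48^29 mod 59 = 1.
Since 1 = 1, 48 lies in the subgroup.

yes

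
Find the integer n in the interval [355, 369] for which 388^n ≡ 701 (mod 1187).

356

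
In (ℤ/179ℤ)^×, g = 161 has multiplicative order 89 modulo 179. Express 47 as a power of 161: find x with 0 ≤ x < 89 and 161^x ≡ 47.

42

Baby-step giant-step with m = ceil(sqrt(89)) = 10.
Baby table (161^j mod 179 for j=0..9):
  0:1  1:161  2:145  3:75  4:82  5:135  6:76  7:64
  8:101  9:151
Giant step factor: 161^(-10) ≡ 141 (mod 179).
Scan 47·141^i mod 179 for i = 0, 1, …:
  i=0: 47   i=1: 4   i=2: 27   i=3: 48
  i=4: 145
Match at i=4, j=2: x = 4·10 + 2 = 42.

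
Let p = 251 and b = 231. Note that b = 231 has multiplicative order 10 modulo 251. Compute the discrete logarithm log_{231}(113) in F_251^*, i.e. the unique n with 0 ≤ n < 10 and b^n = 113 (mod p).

4

Successive powers of 231 modulo 251:
  231^0=1  231^1=231  231^2=149  231^3=32  231^4=113
So 231^4 ≡ 113 (mod 251), giving n = 4.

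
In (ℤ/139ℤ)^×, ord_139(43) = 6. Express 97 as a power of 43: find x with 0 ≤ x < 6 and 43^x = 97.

5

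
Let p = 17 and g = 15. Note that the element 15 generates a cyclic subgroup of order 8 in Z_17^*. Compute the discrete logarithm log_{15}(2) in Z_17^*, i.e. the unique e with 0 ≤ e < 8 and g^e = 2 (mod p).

Successive powers of 15 modulo 17:
  15^0=1  15^1=15  15^2=4  15^3=9  15^4=16  15^5=2
So 15^5 ≡ 2 (mod 17), giving e = 5.

5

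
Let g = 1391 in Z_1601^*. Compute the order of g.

400

The order of 1391 must divide p − 1 = 1600 = 2^6 · 5^2.
Divisors: 1, 2, 4, 5, 8, 10, 16, 20, 25, 32, 40, 50, 64, 80, 100, 160, 200, 320, 400, 800, 1600.
Check each in increasing order: 1391^1 ≡ 1391;  1391^2 ≡ 873;  1391^4 ≡ 53;  1391^5 ≡ 77;  1391^8 ≡ 1208;  1391^10 ≡ 1126;  1391^16 ≡ 753;  1391^20 ≡ 1485;  1391^25 ≡ 674;  1391^32 ≡ 255;  1391^40 ≡ 648;  1391^50 ≡ 1193;  1391^64 ≡ 985;  1391^80 ≡ 442;  1391^100 ≡ 1561;  1391^160 ≡ 42;  1391^200 ≡ 1600;  1391^320 ≡ 163;  1391^400 ≡ 1.
Smallest exponent giving 1 is 400.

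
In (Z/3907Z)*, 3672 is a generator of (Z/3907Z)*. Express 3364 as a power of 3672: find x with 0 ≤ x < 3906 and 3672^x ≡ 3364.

414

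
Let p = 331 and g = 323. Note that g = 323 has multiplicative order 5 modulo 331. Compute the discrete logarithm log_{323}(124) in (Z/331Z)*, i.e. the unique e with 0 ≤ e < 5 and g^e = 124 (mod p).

4

Successive powers of 323 modulo 331:
  323^0=1  323^1=323  323^2=64  323^3=150  323^4=124
So 323^4 ≡ 124 (mod 331), giving e = 4.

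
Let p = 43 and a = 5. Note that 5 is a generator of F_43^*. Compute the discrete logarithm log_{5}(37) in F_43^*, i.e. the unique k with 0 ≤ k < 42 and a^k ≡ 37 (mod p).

7

Baby-step giant-step with m = ceil(sqrt(42)) = 7.
Baby table (5^j mod 43 for j=0..6):
  0:1  1:5  2:25  3:39  4:23  5:29  6:16
Giant step factor: 5^(-7) ≡ 7 (mod 43).
Scan 37·7^i mod 43 for i = 0, 1, …:
  i=0: 37   i=1: 1
Match at i=1, j=0: k = 1·7 + 0 = 7.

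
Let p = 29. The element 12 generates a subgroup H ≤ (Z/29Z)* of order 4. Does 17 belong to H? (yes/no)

yes

17 ∈ ⟨12⟩ iff 17^4 ≡ 1 (mod 29), since |⟨12⟩| = 4.
17^4 mod 29 = 1.
Since 1 = 1, 17 lies in the subgroup.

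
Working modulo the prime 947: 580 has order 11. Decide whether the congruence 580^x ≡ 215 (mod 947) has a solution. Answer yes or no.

yes

⟨580⟩ has order 11; its elements mod 947 are {1, 133, 185, 215, 289, 433, 557, 580, 643, 769, 930}.
215 is in this set.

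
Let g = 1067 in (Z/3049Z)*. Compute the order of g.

The order of 1067 must divide p − 1 = 3048 = 2^3 · 3 · 127.
Divisors: 1, 2, 3, 4, 6, 8, 12, 24, 127, 254, 381, 508, 762, 1016, 1524, 3048.
Check each in increasing order: 1067^1 ≡ 1067;  1067^2 ≡ 1212;  1067^3 ≡ 428;  1067^4 ≡ 2375;  1067^6 ≡ 244;  1067^8 ≡ 3024;  1067^12 ≡ 1605;  1067^24 ≡ 2669;  1067^127 ≡ 2516;  1067^254 ≡ 532;  1067^381 ≡ 1.
Smallest exponent giving 1 is 381.

381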